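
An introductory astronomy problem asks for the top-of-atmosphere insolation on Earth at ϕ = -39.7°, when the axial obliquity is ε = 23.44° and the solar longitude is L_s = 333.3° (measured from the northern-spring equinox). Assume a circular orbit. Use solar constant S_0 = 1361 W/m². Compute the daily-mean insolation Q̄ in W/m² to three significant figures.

Q̄ ≈ 409 W/m²

Solar declination: sin δ = sin ε · sin L_s = sin 23.44° × sin 333.3° = -0.17873, so δ = -10.296°.
cos h₀ = −tan(-39.7°) tan(-10.296°) = -0.1508, h₀ = 1.7222 rad.
Bracket: h₀ sin ϕ sin δ + cos ϕ cos δ sin h₀ = 1.7222×-0.63877×-0.17873 + 0.76940×0.98390×0.98856 = 0.196619 + 0.748352 = 0.944971.
Q̄ = (S_0/π) × [bracket] = (1361/π) × 0.944971 = 409.4 W/m².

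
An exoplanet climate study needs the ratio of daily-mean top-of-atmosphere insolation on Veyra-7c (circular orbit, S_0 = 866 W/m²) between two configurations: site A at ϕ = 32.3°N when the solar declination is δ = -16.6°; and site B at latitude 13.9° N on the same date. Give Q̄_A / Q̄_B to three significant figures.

— Configuration A (ϕ=+32.3°):
cos h₀ = −tan(+32.3°) tan(-16.600°) = 0.1885, h₀ = 1.3812 rad.
Bracket: h₀ sin ϕ sin δ + cos ϕ cos δ sin h₀ = 1.3812×0.53435×-0.28569 + 0.84526×0.95832×0.98208 = -0.210852 + 0.795514 = 0.584662.
Q̄ = (S_0/π) × [bracket] = (866/π) × 0.584662 = 161.17 W/m².
— Configuration B (ϕ=+13.9°):
cos h₀ = −tan(+13.9°) tan(-16.600°) = 0.0738, h₀ = 1.4970 rad.
Bracket: h₀ sin ϕ sin δ + cos ϕ cos δ sin h₀ = 1.4970×0.24023×-0.28569 + 0.97072×0.95832×0.99727 = -0.102741 + 0.927721 = 0.824980.
Q̄ = (S_0/π) × [bracket] = (866/π) × 0.824980 = 227.41 W/m².
Ratio Q̄_A / Q̄_B = 161.17 / 227.41 = 0.7087.

Q̄_A / Q̄_B ≈ 0.709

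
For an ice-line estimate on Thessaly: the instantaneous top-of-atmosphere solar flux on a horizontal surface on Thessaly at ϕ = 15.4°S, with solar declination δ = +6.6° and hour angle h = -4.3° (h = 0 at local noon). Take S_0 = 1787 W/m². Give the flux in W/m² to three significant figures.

cos θ_z = sin ϕ sin δ + cos ϕ cos δ cos h = -0.030522 + 0.955010 = 0.924488.
Flux = S_0 · cos θ_z = 1787 × 0.924488 = 1652 W/m².

1.65e+03 W/m²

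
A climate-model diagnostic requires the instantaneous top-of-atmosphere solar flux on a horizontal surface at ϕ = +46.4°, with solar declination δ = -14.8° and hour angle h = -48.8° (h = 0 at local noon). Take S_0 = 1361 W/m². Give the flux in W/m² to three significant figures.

cos θ_z = sin ϕ sin δ + cos ϕ cos δ cos h = -0.184987 + 0.439175 = 0.254188.
Flux = S_0 · cos θ_z = 1361 × 0.254188 = 345.9 W/m².

346 W/m²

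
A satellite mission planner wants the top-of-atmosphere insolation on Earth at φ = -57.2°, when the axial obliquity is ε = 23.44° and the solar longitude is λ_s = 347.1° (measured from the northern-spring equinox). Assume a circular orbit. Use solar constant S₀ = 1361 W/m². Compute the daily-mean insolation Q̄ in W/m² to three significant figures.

Q̄ ≈ 287 W/m²

Solar declination: sin δ = sin ε · sin λ_s = sin 23.44° × sin 347.1° = -0.08881, so δ = -5.095°.
cos H₀ = −tan(-57.2°) tan(-5.095°) = -0.1383, H₀ = 1.7096 rad.
Bracket: H₀ sin φ sin δ + cos φ cos δ sin H₀ = 1.7096×-0.84057×-0.08881 + 0.54171×0.99605×0.99038 = 0.127623 + 0.534380 = 0.662003.
Q̄ = (S₀/π) × [bracket] = (1361/π) × 0.662003 = 286.8 W/m².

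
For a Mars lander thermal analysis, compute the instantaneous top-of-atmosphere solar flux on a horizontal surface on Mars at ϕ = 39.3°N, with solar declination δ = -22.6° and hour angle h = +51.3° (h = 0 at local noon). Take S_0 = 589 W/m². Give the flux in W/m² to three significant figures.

120 W/m²

cos θ_z = sin ϕ sin δ + cos ϕ cos δ cos h = -0.243405 + 0.446684 = 0.203279.
Flux = S_0 · cos θ_z = 589 × 0.203279 = 119.7 W/m².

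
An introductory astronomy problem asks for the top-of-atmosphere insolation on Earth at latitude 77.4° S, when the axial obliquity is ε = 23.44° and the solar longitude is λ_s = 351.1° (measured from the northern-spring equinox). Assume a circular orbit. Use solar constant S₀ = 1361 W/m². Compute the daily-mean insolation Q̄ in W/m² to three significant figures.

Solar declination: sin δ = sin ε · sin λ_s = sin 23.44° × sin 351.1° = -0.06154, so δ = -3.528°.
cos H₀ = −tan(-77.4°) tan(-3.528°) = -0.2758, H₀ = 1.8503 rad.
Bracket: H₀ sin φ sin δ + cos φ cos δ sin H₀ = 1.8503×-0.97592×-0.06154 + 0.21814×0.99810×0.96120 = 0.111126 + 0.209278 = 0.320404.
Q̄ = (S₀/π) × [bracket] = (1361/π) × 0.320404 = 138.8 W/m².

Q̄ ≈ 139 W/m²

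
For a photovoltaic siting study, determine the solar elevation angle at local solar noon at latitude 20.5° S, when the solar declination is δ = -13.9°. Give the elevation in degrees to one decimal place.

At local noon the hour angle is zero, so the zenith angle equals |ϕ − δ| = |-20.5° − (-13.900°)| = 6.600°.
Elevation = 90° − 6.600° = 83.4°.

83.4°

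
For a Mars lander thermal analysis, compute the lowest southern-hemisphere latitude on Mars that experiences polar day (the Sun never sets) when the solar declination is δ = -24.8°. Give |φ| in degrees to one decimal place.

|φ| = 65.2°

Polar day requires cos H₀ = −tan φ tan δ ≤ −1, i.e. tan φ tan δ ≥ 1.
The boundary is |tan φ| · |tan δ| = 1, so |φ| = 90° − |δ| = 90° − 24.8° = 65.2° in the southern hemisphere.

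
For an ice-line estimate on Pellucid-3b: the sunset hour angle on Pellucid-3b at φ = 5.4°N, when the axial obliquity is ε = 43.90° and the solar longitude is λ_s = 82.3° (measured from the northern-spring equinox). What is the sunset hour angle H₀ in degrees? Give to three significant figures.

H₀ = 95.1°

Solar declination: sin δ = sin ε · sin λ_s = sin 43.90° × sin 82.3° = 0.68715, so δ = +43.405°.
cos H₀ = −tan φ · tan δ = −tan(+5.4°) × tan(+43.405°) = -0.0894, so H₀ = 1.6603 rad = 95.13°.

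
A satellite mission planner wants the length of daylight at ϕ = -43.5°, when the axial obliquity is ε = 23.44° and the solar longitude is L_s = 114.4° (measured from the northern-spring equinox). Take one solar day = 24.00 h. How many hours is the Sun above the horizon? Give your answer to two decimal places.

Solar declination: sin δ = sin ε · sin L_s = sin 23.44° × sin 114.4° = 0.36226, so δ = +21.239°.
cos h₀ = −tan ϕ · tan δ = −tan(-43.5°) × tan(+21.239°) = 0.3688, so h₀ = 1.1931 rad = 68.36°.
Daylight = 2h₀/(2π) × 24.00 h = (1.1931/π) × 24.00 = 9.11 h.

9.11 h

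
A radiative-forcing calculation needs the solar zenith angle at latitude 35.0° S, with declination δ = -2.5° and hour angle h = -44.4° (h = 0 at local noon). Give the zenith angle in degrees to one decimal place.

θ_z = 52.4°

cos θ_z = sin φ sin δ + cos φ cos δ cos h = 0.025019 + 0.584705 = 0.609724.
θ_z = arccos(0.609724) = 52.4°.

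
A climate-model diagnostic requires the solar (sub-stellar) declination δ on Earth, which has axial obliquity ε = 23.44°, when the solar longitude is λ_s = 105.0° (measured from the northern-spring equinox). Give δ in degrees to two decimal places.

δ = +22.60°

sin δ = sin ε · sin λ_s = sin 23.44° × sin 105.0° = 0.384234.
δ = arcsin(0.384234) = +22.60°.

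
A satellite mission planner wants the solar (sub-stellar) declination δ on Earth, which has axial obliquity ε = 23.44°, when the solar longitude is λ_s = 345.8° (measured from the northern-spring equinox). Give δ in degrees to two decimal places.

δ = -5.60°

sin δ = sin ε · sin λ_s = sin 23.44° × sin 345.8° = -0.097580.
δ = arcsin(-0.097580) = -5.60°.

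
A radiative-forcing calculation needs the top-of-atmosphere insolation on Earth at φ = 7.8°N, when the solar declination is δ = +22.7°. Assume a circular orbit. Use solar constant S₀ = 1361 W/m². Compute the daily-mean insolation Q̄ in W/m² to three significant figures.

Q̄ ≈ 432 W/m²

cos H₀ = −tan(+7.8°) tan(+22.700°) = -0.0573, H₀ = 1.6281 rad.
Bracket: H₀ sin φ sin δ + cos φ cos δ sin H₀ = 1.6281×0.13572×0.38591 + 0.99075×0.92254×0.99836 = 0.085273 + 0.912508 = 0.997781.
Q̄ = (S₀/π) × [bracket] = (1361/π) × 0.997781 = 432.3 W/m².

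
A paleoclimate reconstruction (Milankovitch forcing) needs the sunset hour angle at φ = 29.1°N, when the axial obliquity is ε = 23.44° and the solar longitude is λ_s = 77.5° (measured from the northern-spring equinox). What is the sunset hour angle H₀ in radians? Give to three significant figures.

H₀ = 1.81 rad

Solar declination: sin δ = sin ε · sin λ_s = sin 23.44° × sin 77.5° = 0.38836, so δ = +22.852°.
cos H₀ = −tan φ · tan δ = −tan(+29.1°) × tan(+22.852°) = -0.2346, so H₀ = 1.8076 rad = 103.57°.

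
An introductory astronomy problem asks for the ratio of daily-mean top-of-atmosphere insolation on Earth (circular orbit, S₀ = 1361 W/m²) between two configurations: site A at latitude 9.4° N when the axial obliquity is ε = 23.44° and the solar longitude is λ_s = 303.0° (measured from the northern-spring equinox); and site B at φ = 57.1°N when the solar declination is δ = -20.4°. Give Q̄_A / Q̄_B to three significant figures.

— Configuration A (φ=+9.4°):
Solar declination: sin δ = sin ε · sin λ_s = sin 23.44° × sin 303.0° = -0.33361, so δ = -19.488°.
cos H₀ = −tan(+9.4°) tan(-19.488°) = 0.0586, H₀ = 1.5122 rad.
Bracket: H₀ sin φ sin δ + cos φ cos δ sin H₀ = 1.5122×0.16333×-0.33361 + 0.98657×0.94271×0.99828 = -0.082398 + 0.928450 = 0.846052.
Q̄ = (S₀/π) × [bracket] = (1361/π) × 0.846052 = 366.53 W/m².
— Configuration B (φ=+57.1°):
cos H₀ = −tan(+57.1°) tan(-20.400°) = 0.5749, H₀ = 0.9584 rad.
Bracket: H₀ sin φ sin δ + cos φ cos δ sin H₀ = 0.9584×0.83962×-0.34857 + 0.54317×0.93728×0.81825 = -0.280491 + 0.416573 = 0.136082.
Q̄ = (S₀/π) × [bracket] = (1361/π) × 0.136082 = 58.953 W/m².
Ratio Q̄_A / Q̄_B = 366.53 / 58.953 = 6.217.

Q̄_A / Q̄_B ≈ 6.22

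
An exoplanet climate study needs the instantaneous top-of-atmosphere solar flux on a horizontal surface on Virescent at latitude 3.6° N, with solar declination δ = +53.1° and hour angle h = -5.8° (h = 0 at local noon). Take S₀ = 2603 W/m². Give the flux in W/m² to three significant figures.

cos θ_z = sin φ sin δ + cos φ cos δ cos h = 0.050213 + 0.596168 = 0.646381.
Flux = S₀ · cos θ_z = 2603 × 0.646381 = 1683 W/m².

1.68e+03 W/m²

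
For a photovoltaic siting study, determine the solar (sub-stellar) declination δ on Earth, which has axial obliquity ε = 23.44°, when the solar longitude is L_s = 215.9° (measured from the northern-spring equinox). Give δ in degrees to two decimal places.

sin δ = sin ε · sin L_s = sin 23.44° × sin 215.9° = -0.233252.
δ = arcsin(-0.233252) = -13.49°.

δ = -13.49°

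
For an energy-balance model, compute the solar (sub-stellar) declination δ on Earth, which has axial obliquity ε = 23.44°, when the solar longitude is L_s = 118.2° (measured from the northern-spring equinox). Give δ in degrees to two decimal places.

δ = +20.52°

sin δ = sin ε · sin L_s = sin 23.44° × sin 118.2° = 0.350572.
δ = arcsin(0.350572) = +20.52°.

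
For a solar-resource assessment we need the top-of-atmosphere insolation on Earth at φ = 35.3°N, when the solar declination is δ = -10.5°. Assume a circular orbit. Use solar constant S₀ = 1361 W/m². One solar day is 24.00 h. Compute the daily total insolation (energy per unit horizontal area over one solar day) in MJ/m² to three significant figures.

cos H₀ = −tan(+35.3°) tan(-10.500°) = 0.1312, H₀ = 1.4392 rad.
Bracket: H₀ sin φ sin δ + cos φ cos δ sin H₀ = 1.4392×0.57786×-0.18224 + 0.81614×0.98325×0.99135 = -0.151561 + 0.795528 = 0.643967.
Q̄ = (S₀/π) × [bracket] = (1361/π) × 0.643967 = 278.98 W/m².
Daily total = Q̄ × 24.00 h × 3600 s/h = 278.98 × 24.00 × 3600 / 10⁶ = 24.10 MJ/m².

24.1 MJ/m²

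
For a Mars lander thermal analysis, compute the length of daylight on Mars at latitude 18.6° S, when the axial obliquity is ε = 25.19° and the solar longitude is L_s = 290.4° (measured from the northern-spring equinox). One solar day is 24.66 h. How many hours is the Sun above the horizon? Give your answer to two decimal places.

Solar declination: sin δ = sin ε · sin L_s = sin 25.19° × sin 290.4° = -0.39893, so δ = -23.511°.
cos h₀ = −tan ϕ · tan δ = −tan(-18.6°) × tan(-23.511°) = -0.1464, so h₀ = 1.7177 rad = 98.42°.
Daylight = 2h₀/(2π) × 24.66 h = (1.7177/π) × 24.66 = 13.48 h.

13.48 h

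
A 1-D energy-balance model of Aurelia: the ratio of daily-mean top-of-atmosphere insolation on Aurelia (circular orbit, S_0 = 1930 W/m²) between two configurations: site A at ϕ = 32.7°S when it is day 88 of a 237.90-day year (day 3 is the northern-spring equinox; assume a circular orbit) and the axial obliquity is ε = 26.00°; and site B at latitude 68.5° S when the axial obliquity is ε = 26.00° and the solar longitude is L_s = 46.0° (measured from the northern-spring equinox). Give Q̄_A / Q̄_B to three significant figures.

Q̄_A / Q̄_B ≈ 25.5

— Configuration A (ϕ=-32.7°):
Solar longitude: L_s = 360° × (88 − 3)/237.90 = 128.625°.
sin δ = sin 26.00° × sin 128.625° = 0.34247, so δ = +20.028°.
cos h₀ = −tan(-32.7°) tan(+20.028°) = 0.2340, h₀ = 1.3346 rad.
Bracket: h₀ sin ϕ sin δ + cos ϕ cos δ sin h₀ = 1.3346×-0.54024×0.34247 + 0.84151×0.93953×0.97223 = -0.246922 + 0.768668 = 0.521746.
Q̄ = (S_0/π) × [bracket] = (1930/π) × 0.521746 = 320.53 W/m².
— Configuration B (ϕ=-68.5°):
Solar declination: sin δ = sin ε · sin L_s = sin 26.00° × sin 46.0° = 0.31534, so δ = +18.381°.
cos h₀ = −tan(-68.5°) tan(+18.381°) = 0.8436, h₀ = 0.5669 rad.
Bracket: h₀ sin ϕ sin δ + cos ϕ cos δ sin h₀ = 0.5669×-0.93042×0.31534 + 0.36650×0.94898×0.53702 = -0.166328 + 0.186776 = 0.020448.
Q̄ = (S_0/π) × [bracket] = (1930/π) × 0.020448 = 12.562 W/m².
Ratio Q̄_A / Q̄_B = 320.53 / 12.562 = 25.52.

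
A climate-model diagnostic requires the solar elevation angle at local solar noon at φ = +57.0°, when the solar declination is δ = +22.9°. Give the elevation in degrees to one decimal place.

At local noon the hour angle is zero, so the zenith angle equals |φ − δ| = |+57.0° − (+22.900°)| = 34.100°.
Elevation = 90° − 34.100° = 55.9°.

55.9°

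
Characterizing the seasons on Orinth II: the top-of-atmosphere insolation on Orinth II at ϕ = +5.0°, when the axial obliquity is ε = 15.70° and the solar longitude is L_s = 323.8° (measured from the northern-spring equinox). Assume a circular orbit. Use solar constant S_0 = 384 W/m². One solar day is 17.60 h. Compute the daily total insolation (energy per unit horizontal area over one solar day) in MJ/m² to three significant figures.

7.45 MJ/m²

Solar declination: sin δ = sin ε · sin L_s = sin 15.70° × sin 323.8° = -0.15982, so δ = -9.196°.
cos h₀ = −tan(+5.0°) tan(-9.196°) = 0.0142, h₀ = 1.5566 rad.
Bracket: h₀ sin ϕ sin δ + cos ϕ cos δ sin h₀ = 1.5566×0.08716×-0.15982 + 0.99619×0.98715×0.99990 = -0.021683 + 0.983291 = 0.961608.
Q̄ = (S_0/π) × [bracket] = (384/π) × 0.961608 = 117.54 W/m².
Daily total = Q̄ × 17.60 h × 3600 s/h = 117.54 × 17.60 × 3600 / 10⁶ = 7.447 MJ/m².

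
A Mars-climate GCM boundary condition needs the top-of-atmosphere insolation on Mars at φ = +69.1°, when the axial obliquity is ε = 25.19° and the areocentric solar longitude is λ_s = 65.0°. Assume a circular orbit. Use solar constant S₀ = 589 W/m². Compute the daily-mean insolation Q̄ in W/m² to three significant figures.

Q̄ ≈ 212 W/m²

sin δ = sin 25.19° × sin 65.0° = 0.38574, so δ = +22.690°.
cos H₀ = −tan(+69.1°) tan(+22.690°) = -1.0949 ≤ −1 ⇒ polar day, H₀ = π.
Bracket: H₀ sin φ sin δ + cos φ cos δ sin H₀ = 3.1416×0.93420×0.38574 + 0.35674×0.92261×0.00000 = 1.132102 + 0.000000 = 1.132102.
Q̄ = (S₀/π) × [bracket] = (589/π) × 1.132102 = 212.3 W/m².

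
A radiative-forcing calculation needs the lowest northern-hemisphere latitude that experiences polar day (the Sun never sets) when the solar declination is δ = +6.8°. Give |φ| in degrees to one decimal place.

Polar day requires cos H₀ = −tan φ tan δ ≤ −1, i.e. tan φ tan δ ≥ 1.
The boundary is |tan φ| · |tan δ| = 1, so |φ| = 90° − |δ| = 90° − 6.8° = 83.2° in the northern hemisphere.

|φ| = 83.2°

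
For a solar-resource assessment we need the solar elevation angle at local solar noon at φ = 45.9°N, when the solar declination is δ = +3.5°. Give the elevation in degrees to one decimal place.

47.6°

At local noon the hour angle is zero, so the zenith angle equals |φ − δ| = |+45.9° − (+3.500°)| = 42.400°.
Elevation = 90° − 42.400° = 47.6°.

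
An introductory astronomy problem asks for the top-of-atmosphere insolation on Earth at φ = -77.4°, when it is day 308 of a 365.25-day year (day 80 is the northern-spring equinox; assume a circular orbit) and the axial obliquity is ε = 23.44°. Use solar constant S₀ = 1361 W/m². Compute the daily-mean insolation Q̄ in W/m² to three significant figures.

Q̄ ≈ 372 W/m²

Solar longitude: λ_s = 360° × (308 − 80)/365.25 = 224.723°.
sin δ = sin 23.44° × sin 224.723° = -0.27991, so δ = -16.255°.
cos H₀ = −tan(-77.4°) tan(-16.255°) = -1.3044 ≤ −1 ⇒ polar day, H₀ = π.
Bracket: H₀ sin φ sin δ + cos φ cos δ sin H₀ = 3.1416×-0.97592×-0.27991 + 0.21814×0.96002×0.00000 = 0.858190 + 0.000000 = 0.858190.
Q̄ = (S₀/π) × [bracket] = (1361/π) × 0.858190 = 371.8 W/m².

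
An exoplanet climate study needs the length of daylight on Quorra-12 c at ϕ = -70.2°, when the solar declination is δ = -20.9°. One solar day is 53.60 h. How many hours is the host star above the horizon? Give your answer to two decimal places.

53.60 h

Sunrise equation: cos h₀ = −tan ϕ · tan δ = -1.0607 ≤ −1, so the host star never sets (polar day) and h₀ = π.
Daylight = 2h₀/(2π) × 53.60 h = (3.1416/π) × 53.60 = 53.60 h.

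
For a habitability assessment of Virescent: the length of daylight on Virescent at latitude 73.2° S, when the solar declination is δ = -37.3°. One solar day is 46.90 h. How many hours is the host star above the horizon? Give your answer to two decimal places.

Sunrise equation: cos h₀ = −tan ϕ · tan δ = -2.5232 ≤ −1, so the host star never sets (polar day) and h₀ = π.
Daylight = 2h₀/(2π) × 46.90 h = (3.1416/π) × 46.90 = 46.90 h.

46.90 h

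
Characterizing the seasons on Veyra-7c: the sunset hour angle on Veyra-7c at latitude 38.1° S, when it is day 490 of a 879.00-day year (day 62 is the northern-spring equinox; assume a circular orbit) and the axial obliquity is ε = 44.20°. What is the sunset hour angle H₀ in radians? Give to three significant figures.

Solar longitude: λ_s = 360° × (490 − 62)/879.00 = 175.290°.
sin δ = sin 44.20° × sin 175.290° = 0.05724, so δ = +3.282°.
cos H₀ = −tan φ · tan δ = −tan(-38.1°) × tan(+3.282°) = 0.0450, so H₀ = 1.5258 rad = 87.42°.

H₀ = 1.53 rad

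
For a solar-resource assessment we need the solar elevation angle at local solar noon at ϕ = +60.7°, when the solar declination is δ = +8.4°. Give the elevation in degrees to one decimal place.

37.7°

At local noon the hour angle is zero, so the zenith angle equals |ϕ − δ| = |+60.7° − (+8.400°)| = 52.300°.
Elevation = 90° − 52.300° = 37.7°.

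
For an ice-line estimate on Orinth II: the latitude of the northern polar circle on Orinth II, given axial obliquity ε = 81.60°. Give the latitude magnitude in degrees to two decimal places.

The polar circle is the lowest latitude that experiences at least one full rotation of continuous daylight at the northern-summer solstice; it lies at |φ| = 90° − ε = 90° − 81.60° = 8.40°.

8.40°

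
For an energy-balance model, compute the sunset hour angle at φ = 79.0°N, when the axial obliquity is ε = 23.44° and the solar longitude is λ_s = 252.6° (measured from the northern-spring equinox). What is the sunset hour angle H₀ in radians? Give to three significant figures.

H₀ = 0.00 rad

Solar declination: sin δ = sin ε · sin λ_s = sin 23.44° × sin 252.6° = -0.37959, so δ = -22.308°.
cos H₀ = −tan φ · tan δ = 2.1108 ≥ 1, so the Sun never rises (polar night) and H₀ = 0.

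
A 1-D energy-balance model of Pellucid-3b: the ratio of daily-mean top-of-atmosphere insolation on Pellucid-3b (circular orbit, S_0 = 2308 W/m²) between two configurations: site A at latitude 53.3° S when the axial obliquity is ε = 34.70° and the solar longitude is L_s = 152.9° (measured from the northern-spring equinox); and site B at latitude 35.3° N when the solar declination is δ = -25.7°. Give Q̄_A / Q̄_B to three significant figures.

Q̄_A / Q̄_B ≈ 0.749

— Configuration A (ϕ=-53.3°):
Solar declination: sin δ = sin ε · sin L_s = sin 34.70° × sin 152.9° = 0.25933, so δ = +15.030°.
cos h₀ = −tan(-53.3°) tan(+15.030°) = 0.3602, h₀ = 1.2023 rad.
Bracket: h₀ sin ϕ sin δ + cos ϕ cos δ sin h₀ = 1.2023×-0.80178×0.25933 + 0.59763×0.96579×0.93286 = -0.249989 + 0.538433 = 0.288444.
Q̄ = (S_0/π) × [bracket] = (2308/π) × 0.288444 = 211.91 W/m².
— Configuration B (ϕ=+35.3°):
cos h₀ = −tan(+35.3°) tan(-25.700°) = 0.3408, h₀ = 1.2231 rad.
Bracket: h₀ sin ϕ sin δ + cos ϕ cos δ sin h₀ = 1.2231×0.57786×-0.43366 + 0.81614×0.90108×0.94015 = -0.306502 + 0.691393 = 0.384891.
Q̄ = (S_0/π) × [bracket] = (2308/π) × 0.384891 = 282.76 W/m².
Ratio Q̄_A / Q̄_B = 211.91 / 282.76 = 0.7494.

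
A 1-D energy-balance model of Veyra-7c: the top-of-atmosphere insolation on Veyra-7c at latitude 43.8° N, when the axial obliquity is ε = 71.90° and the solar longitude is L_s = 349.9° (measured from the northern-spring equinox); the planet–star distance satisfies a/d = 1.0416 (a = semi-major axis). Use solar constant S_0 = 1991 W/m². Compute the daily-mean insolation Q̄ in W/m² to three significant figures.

Solar declination: sin δ = sin ε · sin L_s = sin 71.90° × sin 349.9° = -0.16669, so δ = -9.595°.
cos h₀ = −tan(+43.8°) tan(-9.595°) = 0.1621, h₀ = 1.4080 rad.
Bracket: h₀ sin ϕ sin δ + cos ϕ cos δ sin h₀ = 1.4080×0.69214×-0.16669 + 0.72176×0.98601×0.98677 = -0.162445 + 0.702247 = 0.539802.
Inverse-square distance factor (a/d)² = 1.0416² = 1.084931.
Q̄ = (S_0/π) × 1.084931 × [bracket] = (1991/π) × 1.084931 × 0.539802 = 371.2 W/m².

Q̄ ≈ 371 W/m²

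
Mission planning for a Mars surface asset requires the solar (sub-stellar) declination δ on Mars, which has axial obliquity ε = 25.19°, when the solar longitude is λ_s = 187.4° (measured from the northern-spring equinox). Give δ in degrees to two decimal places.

sin δ = sin ε · sin λ_s = sin 25.19° × sin 187.4° = -0.054818.
δ = arcsin(-0.054818) = -3.14°.

δ = -3.14°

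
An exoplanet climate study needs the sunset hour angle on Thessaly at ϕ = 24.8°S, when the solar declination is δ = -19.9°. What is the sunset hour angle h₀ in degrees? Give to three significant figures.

h₀ = 99.6°

cos h₀ = −tan ϕ · tan δ = −tan(-24.8°) × tan(-19.900°) = -0.1673, so h₀ = 1.7389 rad = 99.63°.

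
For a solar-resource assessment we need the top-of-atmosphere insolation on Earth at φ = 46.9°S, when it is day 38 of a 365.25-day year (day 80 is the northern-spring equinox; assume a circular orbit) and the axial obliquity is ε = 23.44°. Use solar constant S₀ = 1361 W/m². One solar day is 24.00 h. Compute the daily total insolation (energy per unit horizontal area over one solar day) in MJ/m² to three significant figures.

37.0 MJ/m²

Solar longitude: λ_s = 360° × (38 − 80)/365.25 = -41.396°, i.e. -41.396° + 360° = 318.604°.
sin δ = sin 23.44° × sin 318.604° = -0.26304, so δ = -15.251°.
cos H₀ = −tan(-46.9°) tan(-15.251°) = -0.2914, H₀ = 1.8664 rad.
Bracket: H₀ sin φ sin δ + cos φ cos δ sin H₀ = 1.8664×-0.73016×-0.26304 + 0.68327×0.96478×0.95662 = 0.358463 + 0.630609 = 0.989072.
Q̄ = (S₀/π) × [bracket] = (1361/π) × 0.989072 = 428.49 W/m².
Daily total = Q̄ × 24.00 h × 3600 s/h = 428.49 × 24.00 × 3600 / 10⁶ = 37.02 MJ/m².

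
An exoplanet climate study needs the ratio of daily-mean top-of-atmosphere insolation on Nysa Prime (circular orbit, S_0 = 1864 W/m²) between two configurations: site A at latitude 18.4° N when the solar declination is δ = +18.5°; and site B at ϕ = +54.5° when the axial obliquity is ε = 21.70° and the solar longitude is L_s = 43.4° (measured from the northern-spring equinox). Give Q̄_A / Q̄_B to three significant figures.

Q̄_A / Q̄_B ≈ 1.15

— Configuration A (ϕ=+18.4°):
cos h₀ = −tan(+18.4°) tan(+18.500°) = -0.1113, h₀ = 1.6823 rad.
Bracket: h₀ sin ϕ sin δ + cos ϕ cos δ sin h₀ = 1.6823×0.31565×0.31730 + 0.94888×0.94832×0.99379 = 0.168492 + 0.894254 = 1.062746.
Q̄ = (S_0/π) × [bracket] = (1864/π) × 1.062746 = 630.56 W/m².
— Configuration B (ϕ=+54.5°):
Solar declination: sin δ = sin ε · sin L_s = sin 21.70° × sin 43.4° = 0.25405, so δ = +14.717°.
cos h₀ = −tan(+54.5°) tan(+14.717°) = -0.3682, h₀ = 1.9479 rad.
Bracket: h₀ sin ϕ sin δ + cos ϕ cos δ sin h₀ = 1.9479×0.81412×0.25405 + 0.58070×0.96719×0.92973 = 0.402879 + 0.522180 = 0.925059.
Q̄ = (S_0/π) × [bracket] = (1864/π) × 0.925059 = 548.86 W/m².
Ratio Q̄_A / Q̄_B = 630.56 / 548.86 = 1.149.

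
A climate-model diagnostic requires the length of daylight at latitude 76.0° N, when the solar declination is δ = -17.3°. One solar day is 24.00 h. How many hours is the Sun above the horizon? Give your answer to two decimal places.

0.00 h

cos h₀ = −tan ϕ · tan δ = 1.2492 ≥ 1, so the Sun never rises (polar night) and h₀ = 0.
Daylight = 2h₀/(2π) × 24.00 h = (0.0000/π) × 24.00 = 0.00 h.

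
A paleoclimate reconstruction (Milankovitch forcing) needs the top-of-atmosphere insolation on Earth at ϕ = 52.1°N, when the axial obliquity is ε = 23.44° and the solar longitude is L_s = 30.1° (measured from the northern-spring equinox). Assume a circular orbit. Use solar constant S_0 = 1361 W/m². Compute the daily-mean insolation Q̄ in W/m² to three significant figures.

Q̄ ≈ 377 W/m²

Solar declination: sin δ = sin ε · sin L_s = sin 23.44° × sin 30.1° = 0.19950, so δ = +11.507°.
cos h₀ = −tan(+52.1°) tan(+11.507°) = -0.2615, h₀ = 1.8354 rad.
Bracket: h₀ sin ϕ sin δ + cos ϕ cos δ sin h₀ = 1.8354×0.78908×0.19950 + 0.61429×0.97990×0.96520 = 0.288931 + 0.580995 = 0.869926.
Q̄ = (S_0/π) × [bracket] = (1361/π) × 0.869926 = 376.9 W/m².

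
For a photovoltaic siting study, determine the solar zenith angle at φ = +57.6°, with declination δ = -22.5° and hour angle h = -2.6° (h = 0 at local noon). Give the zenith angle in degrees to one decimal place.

cos θ_z = sin φ sin δ + cos φ cos δ cos h = -0.323110 + 0.494530 = 0.171420.
θ_z = arccos(0.171420) = 80.1°.

θ_z = 80.1°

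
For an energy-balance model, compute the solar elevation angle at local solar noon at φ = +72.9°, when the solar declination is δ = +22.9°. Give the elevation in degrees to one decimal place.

40.0°

At local noon the hour angle is zero, so the zenith angle equals |φ − δ| = |+72.9° − (+22.900°)| = 50.000°.
Elevation = 90° − 50.000° = 40.0°.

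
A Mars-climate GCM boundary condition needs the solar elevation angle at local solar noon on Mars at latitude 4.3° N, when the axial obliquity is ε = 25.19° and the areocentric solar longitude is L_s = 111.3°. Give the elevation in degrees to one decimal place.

70.9°

sin δ = sin 25.19° × sin 111.3° = 0.39655, so δ = +23.363°.
At local noon the hour angle is zero, so the zenith angle equals |ϕ − δ| = |+4.3° − (+23.363°)| = 19.063°.
Elevation = 90° − 19.063° = 70.9°.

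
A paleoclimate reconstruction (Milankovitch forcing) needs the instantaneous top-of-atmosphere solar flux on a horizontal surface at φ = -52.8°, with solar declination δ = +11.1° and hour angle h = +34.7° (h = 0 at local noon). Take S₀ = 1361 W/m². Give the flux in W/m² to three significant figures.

cos θ_z = sin φ sin δ + cos φ cos δ cos h = -0.153350 + 0.487769 = 0.334419.
Flux = S₀ · cos θ_z = 1361 × 0.334419 = 455.1 W/m².

455 W/m²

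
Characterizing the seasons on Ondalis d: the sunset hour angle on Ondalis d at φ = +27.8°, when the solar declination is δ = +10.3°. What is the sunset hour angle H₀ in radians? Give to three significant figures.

H₀ = 1.67 rad

cos H₀ = −tan φ · tan δ = −tan(+27.8°) × tan(+10.300°) = -0.0958, so H₀ = 1.6668 rad = 95.50°.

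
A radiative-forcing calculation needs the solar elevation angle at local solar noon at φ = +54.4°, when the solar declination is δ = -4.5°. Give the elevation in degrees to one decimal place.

At local noon the hour angle is zero, so the zenith angle equals |φ − δ| = |+54.4° − (-4.500°)| = 58.900°.
Elevation = 90° − 58.900° = 31.1°.

31.1°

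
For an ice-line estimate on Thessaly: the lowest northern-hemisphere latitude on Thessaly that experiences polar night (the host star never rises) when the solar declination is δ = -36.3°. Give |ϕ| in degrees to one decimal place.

Polar night requires cos h₀ = −tan ϕ tan δ ≥ 1, i.e. tan ϕ tan δ ≤ −1.
The boundary is |tan ϕ| · |tan δ| = 1, so |ϕ| = 90° − |δ| = 90° − 36.3° = 53.7° in the northern hemisphere.

|ϕ| = 53.7°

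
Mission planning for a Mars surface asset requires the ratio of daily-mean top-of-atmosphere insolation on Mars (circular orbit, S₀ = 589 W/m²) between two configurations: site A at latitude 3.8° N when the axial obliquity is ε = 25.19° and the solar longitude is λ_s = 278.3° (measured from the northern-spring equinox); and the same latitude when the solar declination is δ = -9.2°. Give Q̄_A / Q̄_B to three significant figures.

— Configuration A (φ=+3.8°):
Solar declination: sin δ = sin ε · sin λ_s = sin 25.19° × sin 278.3° = -0.42116, so δ = -24.908°.
cos H₀ = −tan(+3.8°) tan(-24.908°) = 0.0308, H₀ = 1.5399 rad.
Bracket: H₀ sin φ sin δ + cos φ cos δ sin H₀ = 1.5399×0.06627×-0.42116 + 0.99780×0.90698×0.99952 = -0.042979 + 0.904550 = 0.861571.
Q̄ = (S₀/π) × [bracket] = (589/π) × 0.861571 = 161.53 W/m².
— Configuration B (φ=+3.8°):
cos H₀ = −tan(+3.8°) tan(-9.200°) = 0.0108, H₀ = 1.5600 rad.
Bracket: H₀ sin φ sin δ + cos φ cos δ sin H₀ = 1.5600×0.06627×-0.15988 + 0.99780×0.98714×0.99994 = -0.016529 + 0.984909 = 0.968380.
Q̄ = (S₀/π) × [bracket] = (589/π) × 0.968380 = 181.56 W/m².
Ratio Q̄_A / Q̄_B = 161.53 / 181.56 = 0.8897.

Q̄_A / Q̄_B ≈ 0.890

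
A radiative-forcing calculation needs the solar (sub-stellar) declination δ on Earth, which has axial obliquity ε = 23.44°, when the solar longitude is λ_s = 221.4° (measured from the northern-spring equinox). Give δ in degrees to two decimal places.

sin δ = sin ε · sin λ_s = sin 23.44° × sin 221.4° = -0.263062.
δ = arcsin(-0.263062) = -15.25°.

δ = -15.25°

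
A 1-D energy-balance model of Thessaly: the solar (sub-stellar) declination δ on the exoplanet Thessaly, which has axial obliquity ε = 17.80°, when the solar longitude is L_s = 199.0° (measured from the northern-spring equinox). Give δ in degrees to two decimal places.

δ = -5.71°

sin δ = sin ε · sin L_s = sin 17.80° × sin 199.0° = -0.099525.
δ = arcsin(-0.099525) = -5.71°.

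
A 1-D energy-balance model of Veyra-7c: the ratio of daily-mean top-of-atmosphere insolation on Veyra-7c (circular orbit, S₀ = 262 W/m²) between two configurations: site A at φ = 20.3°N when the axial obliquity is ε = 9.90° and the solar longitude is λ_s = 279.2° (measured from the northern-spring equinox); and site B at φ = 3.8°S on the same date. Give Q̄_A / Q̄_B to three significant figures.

Q̄_A / Q̄_B ≈ 0.833

— Configuration A (φ=+20.3°):
Solar declination: sin δ = sin ε · sin λ_s = sin 9.90° × sin 279.2° = -0.16972, so δ = -9.771°.
cos H₀ = −tan(+20.3°) tan(-9.771°) = 0.0637, H₀ = 1.5070 rad.
Bracket: H₀ sin φ sin δ + cos φ cos δ sin H₀ = 1.5070×0.34694×-0.16972 + 0.93789×0.98549×0.99797 = -0.088736 + 0.922405 = 0.833669.
Q̄ = (S₀/π) × [bracket] = (262/π) × 0.833669 = 69.526 W/m².
— Configuration B (φ=-3.8°):
cos H₀ = −tan(-3.8°) tan(-9.771°) = -0.0114, H₀ = 1.5822 rad.
Bracket: H₀ sin φ sin δ + cos φ cos δ sin H₀ = 1.5822×-0.06627×-0.16972 + 0.99780×0.98549×0.99993 = 0.017796 + 0.983253 = 1.001049.
Q̄ = (S₀/π) × [bracket] = (262/π) × 1.001049 = 83.485 W/m².
Ratio Q̄_A / Q̄_B = 69.526 / 83.485 = 0.8328.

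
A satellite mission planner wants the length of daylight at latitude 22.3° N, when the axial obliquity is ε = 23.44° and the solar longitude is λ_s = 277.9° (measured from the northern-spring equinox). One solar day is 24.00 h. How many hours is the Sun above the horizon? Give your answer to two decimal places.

10.65 h

Solar declination: sin δ = sin ε · sin λ_s = sin 23.44° × sin 277.9° = -0.39401, so δ = -23.204°.
cos H₀ = −tan φ · tan δ = −tan(+22.3°) × tan(-23.204°) = 0.1758, so H₀ = 1.3941 rad = 79.87°.
Daylight = 2H₀/(2π) × 24.00 h = (1.3941/π) × 24.00 = 10.65 h.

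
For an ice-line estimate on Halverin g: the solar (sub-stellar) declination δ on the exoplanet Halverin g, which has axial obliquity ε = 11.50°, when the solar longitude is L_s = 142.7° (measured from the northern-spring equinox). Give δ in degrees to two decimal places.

sin δ = sin ε · sin L_s = sin 11.50° × sin 142.7° = 0.120815.
δ = arcsin(0.120815) = +6.94°.

δ = +6.94°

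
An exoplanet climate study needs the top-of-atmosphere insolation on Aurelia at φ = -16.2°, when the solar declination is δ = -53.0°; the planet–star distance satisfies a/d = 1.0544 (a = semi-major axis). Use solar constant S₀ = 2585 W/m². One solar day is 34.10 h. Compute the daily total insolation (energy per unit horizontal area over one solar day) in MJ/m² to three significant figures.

cos H₀ = −tan(-16.2°) tan(-53.000°) = -0.3855, H₀ = 1.9666 rad.
Bracket: H₀ sin φ sin δ + cos φ cos δ sin H₀ = 1.9666×-0.27899×-0.79864 + 0.96029×0.60182×0.92269 = 0.438183 + 0.533243 = 0.971426.
Inverse-square distance factor (a/d)² = 1.0544² = 1.111759.
Q̄ = (S₀/π) × 1.111759 × [bracket] = (2585/π) × 1.111759 × 0.971426 = 888.65 W/m².
Daily total = Q̄ × 34.10 h × 3600 s/h = 888.65 × 34.10 × 3600 / 10⁶ = 109.1 MJ/m².

109 MJ/m²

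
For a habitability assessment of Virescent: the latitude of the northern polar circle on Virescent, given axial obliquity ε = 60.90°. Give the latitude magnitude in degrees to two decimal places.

The polar circle is the lowest latitude that experiences at least one full rotation of continuous daylight at the northern-summer solstice; it lies at |φ| = 90° − ε = 90° − 60.90° = 29.10°.

29.10°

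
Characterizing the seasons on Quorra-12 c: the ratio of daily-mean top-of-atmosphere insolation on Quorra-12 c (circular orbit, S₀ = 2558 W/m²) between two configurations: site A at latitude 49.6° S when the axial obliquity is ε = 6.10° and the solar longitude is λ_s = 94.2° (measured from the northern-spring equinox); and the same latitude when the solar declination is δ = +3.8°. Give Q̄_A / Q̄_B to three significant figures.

— Configuration A (φ=-49.6°):
Solar declination: sin δ = sin ε · sin λ_s = sin 6.10° × sin 94.2° = 0.10598, so δ = +6.084°.
cos H₀ = −tan(-49.6°) tan(+6.084°) = 0.1252, H₀ = 1.4452 rad.
Bracket: H₀ sin φ sin δ + cos φ cos δ sin H₀ = 1.4452×-0.76154×0.10598 + 0.64812×0.99437×0.99213 = -0.116639 + 0.639399 = 0.522760.
Q̄ = (S₀/π) × [bracket] = (2558/π) × 0.522760 = 425.65 W/m².
— Configuration B (φ=-49.6°):
cos H₀ = −tan(-49.6°) tan(+3.800°) = 0.0780, H₀ = 1.4927 rad.
Bracket: H₀ sin φ sin δ + cos φ cos δ sin H₀ = 1.4927×-0.76154×0.06627 + 0.64812×0.99780×0.99695 = -0.075332 + 0.644722 = 0.569390.
Q̄ = (S₀/π) × [bracket] = (2558/π) × 0.569390 = 463.62 W/m².
Ratio Q̄_A / Q̄_B = 425.65 / 463.62 = 0.9181.

Q̄_A / Q̄_B ≈ 0.918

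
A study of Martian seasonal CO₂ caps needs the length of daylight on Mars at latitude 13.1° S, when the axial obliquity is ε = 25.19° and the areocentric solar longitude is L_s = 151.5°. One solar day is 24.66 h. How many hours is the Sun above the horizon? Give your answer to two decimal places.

sin δ = sin 25.19° × sin 151.5° = 0.20309, so δ = +11.718°.
cos h₀ = −tan ϕ · tan δ = −tan(-13.1°) × tan(+11.718°) = 0.0483, so h₀ = 1.5225 rad = 87.23°.
Daylight = 2h₀/(2π) × 24.66 h = (1.5225/π) × 24.66 = 11.95 h.

11.95 h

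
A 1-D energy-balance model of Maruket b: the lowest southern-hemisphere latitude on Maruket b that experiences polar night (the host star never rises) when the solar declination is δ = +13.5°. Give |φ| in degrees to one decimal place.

|φ| = 76.5°

Polar night requires cos H₀ = −tan φ tan δ ≥ 1, i.e. tan φ tan δ ≤ −1.
The boundary is |tan φ| · |tan δ| = 1, so |φ| = 90° − |δ| = 90° − 13.5° = 76.5° in the southern hemisphere.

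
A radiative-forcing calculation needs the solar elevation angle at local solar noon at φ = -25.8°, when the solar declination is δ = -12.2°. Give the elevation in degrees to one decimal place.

76.4°

At local noon the hour angle is zero, so the zenith angle equals |φ − δ| = |-25.8° − (-12.200°)| = 13.600°.
Elevation = 90° − 13.600° = 76.4°.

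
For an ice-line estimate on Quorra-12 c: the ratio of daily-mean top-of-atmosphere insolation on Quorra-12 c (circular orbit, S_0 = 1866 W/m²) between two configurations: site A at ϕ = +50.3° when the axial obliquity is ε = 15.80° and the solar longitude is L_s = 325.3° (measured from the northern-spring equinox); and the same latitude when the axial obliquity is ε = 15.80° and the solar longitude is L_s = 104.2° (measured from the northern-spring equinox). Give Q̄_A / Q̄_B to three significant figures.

— Configuration A (ϕ=+50.3°):
Solar declination: sin δ = sin ε · sin L_s = sin 15.80° × sin 325.3° = -0.15500, so δ = -8.917°.
cos h₀ = −tan(+50.3°) tan(-8.917°) = 0.1890, h₀ = 1.3807 rad.
Bracket: h₀ sin ϕ sin δ + cos ϕ cos δ sin h₀ = 1.3807×0.76940×-0.15500 + 0.63877×0.98791×0.98198 = -0.164658 + 0.619676 = 0.455018.
Q̄ = (S_0/π) × [bracket] = (1866/π) × 0.455018 = 270.27 W/m².
— Configuration B (ϕ=+50.3°):
Solar declination: sin δ = sin ε · sin L_s = sin 15.80° × sin 104.2° = 0.26396, so δ = +15.305°.
cos h₀ = −tan(+50.3°) tan(+15.305°) = -0.3296, h₀ = 1.9067 rad.
Bracket: h₀ sin ϕ sin δ + cos ϕ cos δ sin h₀ = 1.9067×0.76940×0.26396 + 0.63877×0.96453×0.94411 = 0.387233 + 0.581678 = 0.968911.
Q̄ = (S_0/π) × [bracket] = (1866/π) × 0.968911 = 575.50 W/m².
Ratio Q̄_A / Q̄_B = 270.27 / 575.50 = 0.4696.

Q̄_A / Q̄_B ≈ 0.470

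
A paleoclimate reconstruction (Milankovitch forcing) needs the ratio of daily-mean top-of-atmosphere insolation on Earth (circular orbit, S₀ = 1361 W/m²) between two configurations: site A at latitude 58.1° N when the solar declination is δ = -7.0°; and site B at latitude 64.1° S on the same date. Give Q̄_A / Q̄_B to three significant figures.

— Configuration A (φ=+58.1°):
cos H₀ = −tan(+58.1°) tan(-7.000°) = 0.1973, H₀ = 1.3722 rad.
Bracket: H₀ sin φ sin δ + cos φ cos δ sin H₀ = 1.3722×0.84897×-0.12187 + 0.52844×0.99255×0.98035 = -0.141973 + 0.514197 = 0.372224.
Q̄ = (S₀/π) × [bracket] = (1361/π) × 0.372224 = 161.25 W/m².
— Configuration B (φ=-64.1°):
cos H₀ = −tan(-64.1°) tan(-7.000°) = -0.2529, H₀ = 1.8264 rad.
Bracket: H₀ sin φ sin δ + cos φ cos δ sin H₀ = 1.8264×-0.89956×-0.12187 + 0.43680×0.99255×0.96750 = 0.200227 + 0.419456 = 0.619683.
Q̄ = (S₀/π) × [bracket] = (1361/π) × 0.619683 = 268.46 W/m².
Ratio Q̄_A / Q̄_B = 161.25 / 268.46 = 0.6006.

Q̄_A / Q̄_B ≈ 0.601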